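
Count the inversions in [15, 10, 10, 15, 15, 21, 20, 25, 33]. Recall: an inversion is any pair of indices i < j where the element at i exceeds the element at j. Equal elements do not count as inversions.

3 inversions

For each element, count later entries that are smaller:
15 → 10, 10 → 2
10 → none → 0
10 → none → 0
15 → none → 0
15 → none → 0
21 → 20 → 1
20 → none → 0
25 → none → 0
33 → none → 0
Sum: 2 + 0 + 0 + 0 + 0 + 1 + 0 + 0 + 0 = 3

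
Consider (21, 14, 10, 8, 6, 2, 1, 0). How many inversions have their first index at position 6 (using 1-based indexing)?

2 such elements

The element at index 6 is 2.
Elements after it: 1, 0
Those smaller than 2: 1, 0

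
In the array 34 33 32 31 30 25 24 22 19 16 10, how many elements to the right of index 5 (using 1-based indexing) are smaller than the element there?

The element at index 5 is 30.
Elements after it: 25, 24, 22, 19, 16, 10
Those smaller than 30: 25, 24, 22, 19, 16, 10

6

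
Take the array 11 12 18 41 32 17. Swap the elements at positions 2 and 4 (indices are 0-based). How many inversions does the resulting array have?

5 inversions

Positions 2 and 4 hold 18 and 32; after swapping, the array is [11, 12, 32, 41, 18, 17].
Count, for each position, how many later elements it exceeds:
11: 0
12: 0
32: 2
41: 2
18: 1
17: 0
Sum: 0 + 0 + 2 + 2 + 1 + 0 = 5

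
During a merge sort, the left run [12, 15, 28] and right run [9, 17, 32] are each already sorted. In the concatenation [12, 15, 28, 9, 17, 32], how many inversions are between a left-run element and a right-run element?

For each element r of the right run, count left-run elements greater than r:
r = 9: 12, 15, 28 → 3
r = 17: 28 → 1
r = 32: none → 0
Cross-inversions: 3 + 1 + 0 = 4

4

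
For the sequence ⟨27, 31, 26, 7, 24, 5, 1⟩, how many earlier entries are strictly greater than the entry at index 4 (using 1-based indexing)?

3

The element at index 4 is 7.
Elements before it: 27, 31, 26
Those larger than 7: 27, 31, 26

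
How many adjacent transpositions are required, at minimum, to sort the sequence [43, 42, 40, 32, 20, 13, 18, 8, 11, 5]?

Each adjacent swap fixes exactly one inversion, so the minimum swap count equals the number of inversions.
Count inversions — for each element, later elements that are smaller:
43: 42, 40, 32, 20, 13, 18, 8, 11, 5 → 9
42: 40, 32, 20, 13, 18, 8, 11, 5 → 8
40: 32, 20, 13, 18, 8, 11, 5 → 7
32: 20, 13, 18, 8, 11, 5 → 6
20: 13, 18, 8, 11, 5 → 5
13: 8, 11, 5 → 3
18: 8, 11, 5 → 3
8: 5 → 1
11: 5 → 1
5: none → 0
Total inversions: 9 + 8 + 7 + 6 + 5 + 3 + 3 + 1 + 1 + 0 = 43

43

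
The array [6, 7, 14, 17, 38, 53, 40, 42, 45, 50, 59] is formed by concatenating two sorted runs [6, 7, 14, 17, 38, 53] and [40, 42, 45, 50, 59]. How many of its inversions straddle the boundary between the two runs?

4

For each element r of the right run, count left-run elements greater than r:
r = 40: 53 → 1
r = 42: 53 → 1
r = 45: 53 → 1
r = 50: 53 → 1
r = 59: none → 0
Cross-inversions: 1 + 1 + 1 + 1 + 0 = 4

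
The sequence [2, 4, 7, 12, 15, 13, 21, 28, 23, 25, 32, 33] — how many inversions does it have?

Element-by-element contributions:
2: 0
4: 0
7: 0
12: 0
15: 1
13: 0
21: 0
28: 2
23: 0
25: 0
32: 0
33: 0
Sum: 0 + 0 + 0 + 0 + 1 + 0 + 0 + 2 + 0 + 0 + 0 + 0 = 3

There are 3 inversions.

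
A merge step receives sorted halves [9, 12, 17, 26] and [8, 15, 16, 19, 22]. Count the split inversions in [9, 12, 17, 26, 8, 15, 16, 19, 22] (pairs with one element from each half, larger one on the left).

Take each right-half value and tally the left-half values above it:
r = 8: 9, 12, 17, 26 → 4
r = 15: 17, 26 → 2
r = 16: 17, 26 → 2
r = 19: 26 → 1
r = 22: 26 → 1
Cross-inversions: 4 + 2 + 2 + 1 + 1 = 10

10 split inversions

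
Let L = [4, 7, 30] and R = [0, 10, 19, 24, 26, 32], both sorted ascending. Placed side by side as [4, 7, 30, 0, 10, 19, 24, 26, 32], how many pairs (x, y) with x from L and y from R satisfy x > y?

7 split inversions

Take each right-half value and tally the left-half values above it:
r = 0: 4, 7, 30 → 3
r = 10: 30 → 1
r = 19: 30 → 1
r = 24: 30 → 1
r = 26: 30 → 1
r = 32: none → 0
Cross-inversions: 3 + 1 + 1 + 1 + 1 + 0 = 7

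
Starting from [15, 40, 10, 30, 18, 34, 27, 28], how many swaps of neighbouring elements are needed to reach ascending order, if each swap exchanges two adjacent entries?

Minimum adjacent swaps = number of inversions (each swap of adjacent out-of-order elements removes one inversion and no swap can remove more).
Count inversions — for each element, later elements that are smaller:
15: 10 → 1
40: 10, 30, 18, 34, 27, 28 → 6
10: none → 0
30: 18, 27, 28 → 3
18: none → 0
34: 27, 28 → 2
27: none → 0
28: none → 0
Total inversions: 1 + 6 + 0 + 3 + 0 + 2 + 0 + 0 = 12

12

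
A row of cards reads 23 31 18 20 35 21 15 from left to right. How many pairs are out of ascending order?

For each element, count later entries that are smaller:
23: 4
31: 4
18: 1
20: 1
35: 2
21: 1
15: 0
Sum: 4 + 4 + 1 + 1 + 2 + 1 + 0 = 13

13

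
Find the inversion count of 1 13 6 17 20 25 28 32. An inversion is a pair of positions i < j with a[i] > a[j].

1

Sweep left to right; for each value list the smaller values that follow it:
1 → none → 0
13 → 6 → 1
6 → none → 0
17 → none → 0
20 → none → 0
25 → none → 0
28 → none → 0
32 → none → 0
Sum: 0 + 1 + 0 + 0 + 0 + 0 + 0 + 0 = 1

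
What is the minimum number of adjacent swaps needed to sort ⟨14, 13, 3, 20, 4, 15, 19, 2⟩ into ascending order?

Minimum adjacent swaps = number of inversions (each swap of adjacent out-of-order elements removes one inversion and no swap can remove more).
Count inversions — for each element, later elements that are smaller:
14: 13, 3, 4, 2 → 4
13: 3, 4, 2 → 3
3: 2 → 1
20: 4, 15, 19, 2 → 4
4: 2 → 1
15: 2 → 1
19: 2 → 1
2: none → 0
Total inversions: 4 + 3 + 1 + 4 + 1 + 1 + 1 + 0 = 15

15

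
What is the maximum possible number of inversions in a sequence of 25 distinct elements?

A reversed (strictly descending) arrangement makes every pair an inversion, giving C(25, 2) inversions.
C(25, 2) = 25·24/2 = 300

300 inversions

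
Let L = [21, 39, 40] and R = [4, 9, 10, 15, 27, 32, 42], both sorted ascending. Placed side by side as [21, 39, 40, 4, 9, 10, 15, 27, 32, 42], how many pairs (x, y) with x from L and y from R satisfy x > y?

Count, for every r in R, how many entries of L exceed r:
r = 4: 21, 39, 40 → 3
r = 9: 21, 39, 40 → 3
r = 10: 21, 39, 40 → 3
r = 15: 21, 39, 40 → 3
r = 27: 39, 40 → 2
r = 32: 39, 40 → 2
r = 42: none → 0
Cross-inversions: 3 + 3 + 3 + 3 + 2 + 2 + 0 = 16

16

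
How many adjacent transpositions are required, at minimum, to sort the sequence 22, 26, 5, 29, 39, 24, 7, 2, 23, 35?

22

Each adjacent swap fixes exactly one inversion, so the minimum swap count equals the number of inversions.
Count inversions — for each element, later elements that are smaller:
22: 5, 7, 2 → 3
26: 5, 24, 7, 2, 23 → 5
5: 2 → 1
29: 24, 7, 2, 23 → 4
39: 24, 7, 2, 23, 35 → 5
24: 7, 2, 23 → 3
7: 2 → 1
2: none → 0
23: none → 0
35: none → 0
Total inversions: 3 + 5 + 1 + 4 + 5 + 3 + 1 + 0 + 0 + 0 = 22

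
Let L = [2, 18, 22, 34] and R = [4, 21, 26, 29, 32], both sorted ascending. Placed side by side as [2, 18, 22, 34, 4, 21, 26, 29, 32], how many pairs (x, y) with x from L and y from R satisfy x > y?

8 split inversions

Take each right-half value and tally the left-half values above it:
r = 4: 18, 22, 34 → 3
r = 21: 22, 34 → 2
r = 26: 34 → 1
r = 29: 34 → 1
r = 32: 34 → 1
Cross-inversions: 3 + 2 + 1 + 1 + 1 = 8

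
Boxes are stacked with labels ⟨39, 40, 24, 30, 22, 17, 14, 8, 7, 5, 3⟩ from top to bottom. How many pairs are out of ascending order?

Count, for each position, how many later elements it exceeds:
39: 9
40: 9
24: 7
30: 7
22: 6
17: 5
14: 4
8: 3
7: 2
5: 1
3: 0
Sum: 9 + 9 + 7 + 7 + 6 + 5 + 4 + 3 + 2 + 1 + 0 = 53

53 inversions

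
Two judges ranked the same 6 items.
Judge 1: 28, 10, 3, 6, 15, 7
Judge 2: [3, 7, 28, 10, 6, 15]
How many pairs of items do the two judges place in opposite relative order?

6

Assign each item its position (1..6) in the first ordering, then rewrite the second ordering as that position sequence:
positions: 28→1, 10→2, 3→3, 6→4, 15→5, 7→6
second ordering as positions: [3, 6, 1, 2, 4, 5]
Discordant pairs = inversions in this position sequence.
3: 1, 2 → 2
6: 1, 2, 4, 5 → 4
1: 0
2: 0
4: 0
5: 0
Total: 2 + 4 + 0 + 0 + 0 + 0 = 6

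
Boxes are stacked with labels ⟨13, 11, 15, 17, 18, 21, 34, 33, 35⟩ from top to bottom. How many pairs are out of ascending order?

There are 2 inversions.

Count, for each position, how many later elements it exceeds:
13 → 11 → 1
11 → none → 0
15 → none → 0
17 → none → 0
18 → none → 0
21 → none → 0
34 → 33 → 1
33 → none → 0
35 → none → 0
Sum: 1 + 0 + 0 + 0 + 0 + 0 + 1 + 0 + 0 = 2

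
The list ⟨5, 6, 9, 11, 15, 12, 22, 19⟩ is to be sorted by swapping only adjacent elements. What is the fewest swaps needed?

2 adjacent swaps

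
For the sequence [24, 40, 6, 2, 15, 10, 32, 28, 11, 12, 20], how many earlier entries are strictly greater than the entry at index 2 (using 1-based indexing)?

0 such elements

The element at index 2 is 40.
Elements before it: 24
None of them are larger than 40.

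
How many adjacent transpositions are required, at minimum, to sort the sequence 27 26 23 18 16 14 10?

The minimum number of adjacent swaps to sort an array equals its inversion count, since every such swap removes exactly one inversion.
Count inversions — for each element, later elements that are smaller:
27: 26, 23, 18, 16, 14, 10 → 6
26: 23, 18, 16, 14, 10 → 5
23: 18, 16, 14, 10 → 4
18: 16, 14, 10 → 3
16: 14, 10 → 2
14: 10 → 1
10: none → 0
Total inversions: 6 + 5 + 4 + 3 + 2 + 1 + 0 = 21

21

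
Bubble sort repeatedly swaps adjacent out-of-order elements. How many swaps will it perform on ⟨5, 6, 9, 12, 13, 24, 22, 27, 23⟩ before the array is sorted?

3

The minimum number of adjacent swaps to sort an array equals its inversion count, since every such swap removes exactly one inversion.
Count inversions — for each element, later elements that are smaller:
5: none → 0
6: none → 0
9: none → 0
12: none → 0
13: none → 0
24: 22, 23 → 2
22: none → 0
27: 23 → 1
23: none → 0
Total inversions: 0 + 0 + 0 + 0 + 0 + 2 + 0 + 1 + 0 = 3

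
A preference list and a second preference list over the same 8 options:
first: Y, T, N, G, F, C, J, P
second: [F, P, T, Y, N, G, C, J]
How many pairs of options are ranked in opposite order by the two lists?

Assign each item its position (1..8) in the first ordering, then rewrite the second ordering as that position sequence:
positions: Y→1, T→2, N→3, G→4, F→5, C→6, J→7, P→8
second ordering as positions: [5, 8, 2, 1, 3, 4, 6, 7]
Discordant pairs = inversions in this position sequence.
5: 2, 1, 3, 4 → 4
8: 2, 1, 3, 4, 6, 7 → 6
2: 1 → 1
1: 0
3: 0
4: 0
6: 0
7: 0
Total: 4 + 6 + 1 + 0 + 0 + 0 + 0 + 0 = 11

11 pairs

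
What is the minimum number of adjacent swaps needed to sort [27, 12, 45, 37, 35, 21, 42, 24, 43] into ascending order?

Minimum adjacent swaps = number of inversions (each swap of adjacent out-of-order elements removes one inversion and no swap can remove more).
Count inversions — for each element, later elements that are smaller:
27: 12, 21, 24 → 3
12: none → 0
45: 37, 35, 21, 42, 24, 43 → 6
37: 35, 21, 24 → 3
35: 21, 24 → 2
21: none → 0
42: 24 → 1
24: none → 0
43: none → 0
Total inversions: 3 + 0 + 6 + 3 + 2 + 0 + 1 + 0 + 0 = 15

15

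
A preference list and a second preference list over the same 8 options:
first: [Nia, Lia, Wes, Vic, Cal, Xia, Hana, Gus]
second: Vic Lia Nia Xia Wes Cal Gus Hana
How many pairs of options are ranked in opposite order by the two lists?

Assign each item its position (1..8) in the first ordering, then rewrite the second ordering as that position sequence:
positions: Nia→1, Lia→2, Wes→3, Vic→4, Cal→5, Xia→6, Hana→7, Gus→8
second ordering as positions: [4, 2, 1, 6, 3, 5, 8, 7]
Discordant pairs = inversions in this position sequence.
4: 2, 1, 3 → 3
2: 1 → 1
1: 0
6: 3, 5 → 2
3: 0
5: 0
8: 7 → 1
7: 0
Total: 3 + 1 + 0 + 2 + 0 + 0 + 1 + 0 = 7

7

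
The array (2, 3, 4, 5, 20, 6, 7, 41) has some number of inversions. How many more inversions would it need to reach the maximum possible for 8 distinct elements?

26

Maximum inversions for 8 distinct elements is C(8, 2) = 8·7/2 = 28.
Current inversions — for each element, count later smaller elements:
2: 0
3: 0
4: 0
5: 0
20: 2
6: 0
7: 0
41: 0
Current total: 0 + 0 + 0 + 0 + 2 + 0 + 0 + 0 = 2
Shortfall: 28 − 2 = 26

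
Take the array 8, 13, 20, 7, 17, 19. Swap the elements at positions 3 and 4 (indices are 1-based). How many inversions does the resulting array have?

4

Positions 3 and 4 hold 20 and 7; after swapping, the array is [8, 13, 7, 20, 17, 19].
For each element, count later entries that are smaller:
8: 1
13: 1
7: 0
20: 2
17: 0
19: 0
Sum: 1 + 1 + 0 + 2 + 0 + 0 = 4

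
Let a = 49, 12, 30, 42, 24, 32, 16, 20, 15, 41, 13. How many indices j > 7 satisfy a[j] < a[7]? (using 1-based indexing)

The element at index 7 is 16.
Elements after it: 20, 15, 41, 13
Those smaller than 16: 15, 13

2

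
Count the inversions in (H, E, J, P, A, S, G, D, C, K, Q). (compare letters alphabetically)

25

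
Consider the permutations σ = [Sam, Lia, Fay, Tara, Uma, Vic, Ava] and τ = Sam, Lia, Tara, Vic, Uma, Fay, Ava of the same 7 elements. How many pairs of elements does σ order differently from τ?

Assign each item its position (1..7) in the first ordering, then rewrite the second ordering as that position sequence:
positions: Sam→1, Lia→2, Fay→3, Tara→4, Uma→5, Vic→6, Ava→7
second ordering as positions: [1, 2, 4, 6, 5, 3, 7]
Discordant pairs = inversions in this position sequence.
1: 0
2: 0
4: 3 → 1
6: 5, 3 → 2
5: 3 → 1
3: 0
7: 0
Total: 0 + 0 + 1 + 2 + 1 + 0 + 0 = 4

There are 4 discordant pairs.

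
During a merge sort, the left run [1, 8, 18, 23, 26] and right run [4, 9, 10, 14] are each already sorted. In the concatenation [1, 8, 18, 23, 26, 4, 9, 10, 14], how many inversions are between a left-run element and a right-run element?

Split inversions: 13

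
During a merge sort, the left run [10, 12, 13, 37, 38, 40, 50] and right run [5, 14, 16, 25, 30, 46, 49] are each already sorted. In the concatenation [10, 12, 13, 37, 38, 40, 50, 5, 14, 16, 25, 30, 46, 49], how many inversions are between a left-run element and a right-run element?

For each element r of the right run, count left-run elements greater than r:
r = 5: 10, 12, 13, 37, 38, 40, 50 → 7
r = 14: 37, 38, 40, 50 → 4
r = 16: 37, 38, 40, 50 → 4
r = 25: 37, 38, 40, 50 → 4
r = 30: 37, 38, 40, 50 → 4
r = 46: 50 → 1
r = 49: 50 → 1
Cross-inversions: 7 + 4 + 4 + 4 + 4 + 1 + 1 = 25

25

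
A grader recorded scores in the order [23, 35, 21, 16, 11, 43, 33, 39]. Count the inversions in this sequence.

12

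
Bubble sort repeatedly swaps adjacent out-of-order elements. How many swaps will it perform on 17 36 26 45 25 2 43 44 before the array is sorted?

Each adjacent swap fixes exactly one inversion, so the minimum swap count equals the number of inversions.
Count inversions — for each element, later elements that are smaller:
17: 2 → 1
36: 26, 25, 2 → 3
26: 25, 2 → 2
45: 25, 2, 43, 44 → 4
25: 2 → 1
2: none → 0
43: none → 0
44: none → 0
Total inversions: 1 + 3 + 2 + 4 + 1 + 0 + 0 + 0 = 11

11 adjacent swaps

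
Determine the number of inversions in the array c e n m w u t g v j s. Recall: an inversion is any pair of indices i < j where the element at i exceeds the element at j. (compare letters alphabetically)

Count, for each position, how many later elements it exceeds:
c → none → 0
e → none → 0
n → m, g, j → 3
m → g, j → 2
w → u, t, g, v, j, s → 6
u → t, g, j, s → 4
t → g, j, s → 3
g → none → 0
v → j, s → 2
j → none → 0
s → none → 0
Sum: 0 + 0 + 3 + 2 + 6 + 4 + 3 + 0 + 2 + 0 + 0 = 20

20 inversions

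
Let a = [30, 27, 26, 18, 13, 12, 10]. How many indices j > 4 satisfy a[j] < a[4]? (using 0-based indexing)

The element at index 4 is 13.
Elements after it: 12, 10
Those smaller than 13: 12, 10

2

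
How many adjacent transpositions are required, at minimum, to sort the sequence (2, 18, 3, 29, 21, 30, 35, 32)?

3 adjacent swaps

Each adjacent swap fixes exactly one inversion, so the minimum swap count equals the number of inversions.
Count inversions — for each element, later elements that are smaller:
2: none → 0
18: 3 → 1
3: none → 0
29: 21 → 1
21: none → 0
30: none → 0
35: 32 → 1
32: none → 0
Total inversions: 0 + 1 + 0 + 1 + 0 + 0 + 1 + 0 = 3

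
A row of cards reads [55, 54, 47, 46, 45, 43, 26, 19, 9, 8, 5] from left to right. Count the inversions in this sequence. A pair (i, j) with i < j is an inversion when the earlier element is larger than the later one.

Inversions: 55

Element-by-element contributions:
55: 10
54: 9
47: 8
46: 7
45: 6
43: 5
26: 4
19: 3
9: 2
8: 1
5: 0
Sum: 10 + 9 + 8 + 7 + 6 + 5 + 4 + 3 + 2 + 1 + 0 = 55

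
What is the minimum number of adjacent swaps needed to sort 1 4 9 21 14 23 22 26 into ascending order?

Each adjacent swap fixes exactly one inversion, so the minimum swap count equals the number of inversions.
Count inversions — for each element, later elements that are smaller:
1: none → 0
4: none → 0
9: none → 0
21: 14 → 1
14: none → 0
23: 22 → 1
22: none → 0
26: none → 0
Total inversions: 0 + 0 + 0 + 1 + 0 + 1 + 0 + 0 = 2

2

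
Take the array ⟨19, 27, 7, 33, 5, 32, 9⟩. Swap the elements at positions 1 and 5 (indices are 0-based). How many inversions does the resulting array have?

12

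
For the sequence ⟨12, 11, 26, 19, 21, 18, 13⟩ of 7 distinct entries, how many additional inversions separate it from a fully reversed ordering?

Maximum inversions for 7 distinct elements is C(7, 2) = 7·6/2 = 21.
Current inversions — for each element, count later smaller elements:
12: 1
11: 0
26: 4
19: 2
21: 2
18: 1
13: 0
Current total: 1 + 0 + 4 + 2 + 2 + 1 + 0 = 10
Shortfall: 21 − 10 = 11

11 inversions short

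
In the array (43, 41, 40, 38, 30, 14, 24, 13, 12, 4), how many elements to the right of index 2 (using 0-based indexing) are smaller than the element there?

7

The element at index 2 is 40.
Elements after it: 38, 30, 14, 24, 13, 12, 4
Those smaller than 40: 38, 30, 14, 24, 13, 12, 4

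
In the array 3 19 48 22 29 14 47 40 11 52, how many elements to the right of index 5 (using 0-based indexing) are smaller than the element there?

1

The element at index 5 is 14.
Elements after it: 47, 40, 11, 52
Those smaller than 14: 11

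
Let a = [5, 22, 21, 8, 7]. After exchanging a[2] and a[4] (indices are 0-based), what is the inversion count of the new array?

Positions 2 and 4 hold 21 and 7; after swapping, the array is [5, 22, 7, 8, 21].
Count, for each position, how many later elements it exceeds:
5: 0
22: 3
7: 0
8: 0
21: 0
Sum: 0 + 3 + 0 + 0 + 0 = 3

3 inversions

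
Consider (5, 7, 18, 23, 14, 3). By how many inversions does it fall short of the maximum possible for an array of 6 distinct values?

Maximum inversions for 6 distinct elements is C(6, 2) = 6·5/2 = 15.
Current inversions — for each element, count later smaller elements:
5: 1
7: 1
18: 2
23: 2
14: 1
3: 0
Current total: 1 + 1 + 2 + 2 + 1 + 0 = 7
Shortfall: 15 − 7 = 8

8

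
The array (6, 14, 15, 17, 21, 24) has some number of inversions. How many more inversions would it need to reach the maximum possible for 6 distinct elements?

Maximum inversions for 6 distinct elements is C(6, 2) = 6·5/2 = 15.
Current inversions — for each element, count later smaller elements:
6: 0
14: 0
15: 0
17: 0
21: 0
24: 0
Current total: 0 + 0 + 0 + 0 + 0 + 0 = 0
Shortfall: 15 − 0 = 15

15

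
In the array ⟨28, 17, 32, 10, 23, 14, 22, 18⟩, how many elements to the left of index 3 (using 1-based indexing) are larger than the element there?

0

The element at index 3 is 32.
Elements before it: 28, 17
None of them are larger than 32.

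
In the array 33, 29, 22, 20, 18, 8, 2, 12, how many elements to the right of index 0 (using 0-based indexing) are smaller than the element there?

7

The element at index 0 is 33.
Elements after it: 29, 22, 20, 18, 8, 2, 12
Those smaller than 33: 29, 22, 20, 18, 8, 2, 12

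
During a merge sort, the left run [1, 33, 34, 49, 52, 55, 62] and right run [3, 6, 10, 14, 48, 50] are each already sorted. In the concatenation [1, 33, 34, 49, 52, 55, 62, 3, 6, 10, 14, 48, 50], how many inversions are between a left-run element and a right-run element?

31

For each element r of the right run, count left-run elements greater than r:
r = 3: 33, 34, 49, 52, 55, 62 → 6
r = 6: 33, 34, 49, 52, 55, 62 → 6
r = 10: 33, 34, 49, 52, 55, 62 → 6
r = 14: 33, 34, 49, 52, 55, 62 → 6
r = 48: 49, 52, 55, 62 → 4
r = 50: 52, 55, 62 → 3
Cross-inversions: 6 + 6 + 6 + 6 + 4 + 3 = 31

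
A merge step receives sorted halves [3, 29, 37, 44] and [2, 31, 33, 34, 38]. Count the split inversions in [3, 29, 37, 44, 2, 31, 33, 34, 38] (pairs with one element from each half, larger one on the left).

Cross-inversions: 11

Take each right-half value and tally the left-half values above it:
r = 2: 3, 29, 37, 44 → 4
r = 31: 37, 44 → 2
r = 33: 37, 44 → 2
r = 34: 37, 44 → 2
r = 38: 44 → 1
Cross-inversions: 4 + 2 + 2 + 2 + 1 = 11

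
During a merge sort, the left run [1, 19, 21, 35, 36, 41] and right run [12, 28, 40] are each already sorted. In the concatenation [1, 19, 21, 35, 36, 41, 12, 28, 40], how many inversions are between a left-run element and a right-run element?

There are 9 split inversions.

Count, for every r in R, how many entries of L exceed r:
r = 12: 19, 21, 35, 36, 41 → 5
r = 28: 35, 36, 41 → 3
r = 40: 41 → 1
Cross-inversions: 5 + 3 + 1 = 9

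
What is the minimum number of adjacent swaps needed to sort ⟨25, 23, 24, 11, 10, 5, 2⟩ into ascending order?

20 swaps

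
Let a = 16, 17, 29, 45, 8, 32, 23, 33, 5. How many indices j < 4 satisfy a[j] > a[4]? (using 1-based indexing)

0 such elements

The element at index 4 is 45.
Elements before it: 16, 17, 29
None of them are larger than 45.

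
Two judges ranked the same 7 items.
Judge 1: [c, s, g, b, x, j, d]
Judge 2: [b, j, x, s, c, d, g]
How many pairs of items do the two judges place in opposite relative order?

Discordant pairs: 12

Assign each item its position (1..7) in the first ordering, then rewrite the second ordering as that position sequence:
positions: c→1, s→2, g→3, b→4, x→5, j→6, d→7
second ordering as positions: [4, 6, 5, 2, 1, 7, 3]
Discordant pairs = inversions in this position sequence.
4: 2, 1, 3 → 3
6: 5, 2, 1, 3 → 4
5: 2, 1, 3 → 3
2: 1 → 1
1: 0
7: 3 → 1
3: 0
Total: 3 + 4 + 3 + 1 + 0 + 1 + 0 = 12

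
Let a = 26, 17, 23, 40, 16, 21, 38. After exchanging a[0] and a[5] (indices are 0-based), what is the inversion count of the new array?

7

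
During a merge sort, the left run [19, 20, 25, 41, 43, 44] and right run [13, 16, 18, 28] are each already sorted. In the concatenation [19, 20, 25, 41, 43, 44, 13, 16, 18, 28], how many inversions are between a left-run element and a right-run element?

Take each right-half value and tally the left-half values above it:
r = 13: 19, 20, 25, 41, 43, 44 → 6
r = 16: 19, 20, 25, 41, 43, 44 → 6
r = 18: 19, 20, 25, 41, 43, 44 → 6
r = 28: 41, 43, 44 → 3
Cross-inversions: 6 + 6 + 6 + 3 = 21

21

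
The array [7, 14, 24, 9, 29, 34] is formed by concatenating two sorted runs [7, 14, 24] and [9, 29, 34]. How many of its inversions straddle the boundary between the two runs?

2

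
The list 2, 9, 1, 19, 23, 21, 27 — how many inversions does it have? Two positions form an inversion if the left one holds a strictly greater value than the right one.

3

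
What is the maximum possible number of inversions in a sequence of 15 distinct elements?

105

The maximum occurs when the array is in strictly decreasing order: every one of the C(15, 2) pairs is inverted.
C(15, 2) = 15·14/2 = 105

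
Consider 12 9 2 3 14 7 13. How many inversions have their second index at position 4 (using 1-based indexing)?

The element at index 4 is 3.
Elements before it: 12, 9, 2
Those larger than 3: 12, 9

2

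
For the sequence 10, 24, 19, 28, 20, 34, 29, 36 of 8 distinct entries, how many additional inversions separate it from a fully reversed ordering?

24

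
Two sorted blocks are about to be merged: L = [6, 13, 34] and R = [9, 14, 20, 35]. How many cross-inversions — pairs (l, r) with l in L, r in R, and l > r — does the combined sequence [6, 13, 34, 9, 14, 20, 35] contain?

There are 4 split inversions.

Take each right-half value and tally the left-half values above it:
r = 9: 13, 34 → 2
r = 14: 34 → 1
r = 20: 34 → 1
r = 35: none → 0
Cross-inversions: 2 + 1 + 1 + 0 = 4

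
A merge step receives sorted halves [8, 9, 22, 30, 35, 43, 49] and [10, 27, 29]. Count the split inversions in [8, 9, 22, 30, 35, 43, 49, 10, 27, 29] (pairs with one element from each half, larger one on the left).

13 split inversions

For each element r of the right run, count left-run elements greater than r:
r = 10: 22, 30, 35, 43, 49 → 5
r = 27: 30, 35, 43, 49 → 4
r = 29: 30, 35, 43, 49 → 4
Cross-inversions: 5 + 4 + 4 = 13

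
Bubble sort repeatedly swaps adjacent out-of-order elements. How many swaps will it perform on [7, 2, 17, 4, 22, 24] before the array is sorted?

Each adjacent swap fixes exactly one inversion, so the minimum swap count equals the number of inversions.
Count inversions — for each element, later elements that are smaller:
7: 2, 4 → 2
2: none → 0
17: 4 → 1
4: none → 0
22: none → 0
24: none → 0
Total inversions: 2 + 0 + 1 + 0 + 0 + 0 = 3

3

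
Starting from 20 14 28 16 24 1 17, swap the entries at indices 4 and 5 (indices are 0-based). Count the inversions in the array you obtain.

11

Positions 4 and 5 hold 24 and 1; after swapping, the array is [20, 14, 28, 16, 1, 24, 17].
Sweep left to right; for each value list the smaller values that follow it:
20: 4
14: 1
28: 4
16: 1
1: 0
24: 1
17: 0
Sum: 4 + 1 + 4 + 1 + 0 + 1 + 0 = 11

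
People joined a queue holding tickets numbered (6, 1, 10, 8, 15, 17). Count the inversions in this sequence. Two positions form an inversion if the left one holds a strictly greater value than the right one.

Inversion pairs (indices are 1-based):
(1,2): 6 > 1
(3,4): 10 > 8
That's 2 pairs.

2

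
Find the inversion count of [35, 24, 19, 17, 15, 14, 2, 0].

Sweep left to right; for each value list the smaller values that follow it:
35 → 24, 19, 17, 15, 14, 2, 0 → 7
24 → 19, 17, 15, 14, 2, 0 → 6
19 → 17, 15, 14, 2, 0 → 5
17 → 15, 14, 2, 0 → 4
15 → 14, 2, 0 → 3
14 → 2, 0 → 2
2 → 0 → 1
0 → none → 0
Sum: 7 + 6 + 5 + 4 + 3 + 2 + 1 + 0 = 28

Out-of-order pairs: 28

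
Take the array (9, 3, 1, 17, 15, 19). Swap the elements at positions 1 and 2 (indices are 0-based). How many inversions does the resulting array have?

Inversions: 3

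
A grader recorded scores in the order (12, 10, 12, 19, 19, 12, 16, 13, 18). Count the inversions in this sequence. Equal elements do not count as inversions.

10 inversions

Count, for each position, how many later elements it exceeds:
12 → 10 → 1
10 → none → 0
12 → none → 0
19 → 12, 16, 13, 18 → 4
19 → 12, 16, 13, 18 → 4
12 → none → 0
16 → 13 → 1
13 → none → 0
18 → none → 0
Sum: 1 + 0 + 0 + 4 + 4 + 0 + 1 + 0 + 0 = 10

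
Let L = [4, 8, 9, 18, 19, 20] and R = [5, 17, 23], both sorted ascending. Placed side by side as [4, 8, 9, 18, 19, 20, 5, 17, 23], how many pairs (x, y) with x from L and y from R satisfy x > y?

8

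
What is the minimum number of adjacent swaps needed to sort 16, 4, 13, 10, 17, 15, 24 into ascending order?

There are 6 adjacent swaps.

Each adjacent swap fixes exactly one inversion, so the minimum swap count equals the number of inversions.
Count inversions — for each element, later elements that are smaller:
16: 4, 13, 10, 15 → 4
4: none → 0
13: 10 → 1
10: none → 0
17: 15 → 1
15: none → 0
24: none → 0
Total inversions: 4 + 0 + 1 + 0 + 1 + 0 + 0 = 6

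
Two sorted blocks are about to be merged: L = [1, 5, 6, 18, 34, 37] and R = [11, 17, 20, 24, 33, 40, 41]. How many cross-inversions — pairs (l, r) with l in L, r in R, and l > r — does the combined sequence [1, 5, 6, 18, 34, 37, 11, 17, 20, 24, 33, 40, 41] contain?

12 split inversions

For each element r of the right run, count left-run elements greater than r:
r = 11: 18, 34, 37 → 3
r = 17: 18, 34, 37 → 3
r = 20: 34, 37 → 2
r = 24: 34, 37 → 2
r = 33: 34, 37 → 2
r = 40: none → 0
r = 41: none → 0
Cross-inversions: 3 + 3 + 2 + 2 + 2 + 0 + 0 = 12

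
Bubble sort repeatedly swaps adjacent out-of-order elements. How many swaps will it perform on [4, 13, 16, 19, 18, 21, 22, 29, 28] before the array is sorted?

2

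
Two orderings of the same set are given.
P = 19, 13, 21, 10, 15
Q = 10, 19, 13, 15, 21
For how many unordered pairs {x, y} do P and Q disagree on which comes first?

Assign each item its position (1..5) in the first ordering, then rewrite the second ordering as that position sequence:
positions: 19→1, 13→2, 21→3, 10→4, 15→5
second ordering as positions: [4, 1, 2, 5, 3]
Discordant pairs = inversions in this position sequence.
4: 1, 2, 3 → 3
1: 0
2: 0
5: 3 → 1
3: 0
Total: 3 + 0 + 0 + 1 + 0 = 4

Disagreeing pairs: 4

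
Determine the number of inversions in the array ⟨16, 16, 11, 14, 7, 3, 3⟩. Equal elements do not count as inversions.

Count, for each position, how many later elements it exceeds:
16 → 11, 14, 7, 3, 3 → 5
16 → 11, 14, 7, 3, 3 → 5
11 → 7, 3, 3 → 3
14 → 7, 3, 3 → 3
7 → 3, 3 → 2
3 → none → 0
3 → none → 0
Sum: 5 + 5 + 3 + 3 + 2 + 0 + 0 = 18

18 inversions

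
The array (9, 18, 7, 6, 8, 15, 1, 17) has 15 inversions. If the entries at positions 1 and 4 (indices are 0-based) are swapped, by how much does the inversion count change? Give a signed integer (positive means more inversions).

Positions 1 and 4 hold 18 and 8; after swapping, the array is [9, 8, 7, 6, 18, 15, 1, 17].
For each element, count later entries that are smaller:
9 → 8, 7, 6, 1 → 4
8 → 7, 6, 1 → 3
7 → 6, 1 → 2
6 → 1 → 1
18 → 15, 1, 17 → 3
15 → 1 → 1
1 → none → 0
17 → none → 0
Sum: 4 + 3 + 2 + 1 + 3 + 1 + 0 + 0 = 14
Change: 14 − 15 = -1

-1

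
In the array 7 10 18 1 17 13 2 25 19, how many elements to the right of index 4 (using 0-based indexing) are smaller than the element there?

2

The element at index 4 is 17.
Elements after it: 13, 2, 25, 19
Those smaller than 17: 13, 2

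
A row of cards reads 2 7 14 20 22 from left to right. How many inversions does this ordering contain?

0 out-of-order pairs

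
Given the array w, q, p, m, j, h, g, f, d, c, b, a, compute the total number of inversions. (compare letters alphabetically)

Sweep left to right; for each value list the smaller values that follow it:
w → q, p, m, j, h, g, f, d, c, b, a → 11
q → p, m, j, h, g, f, d, c, b, a → 10
p → m, j, h, g, f, d, c, b, a → 9
m → j, h, g, f, d, c, b, a → 8
j → h, g, f, d, c, b, a → 7
h → g, f, d, c, b, a → 6
g → f, d, c, b, a → 5
f → d, c, b, a → 4
d → c, b, a → 3
c → b, a → 2
b → a → 1
a → none → 0
Sum: 11 + 10 + 9 + 8 + 7 + 6 + 5 + 4 + 3 + 2 + 1 + 0 = 66

66 inversions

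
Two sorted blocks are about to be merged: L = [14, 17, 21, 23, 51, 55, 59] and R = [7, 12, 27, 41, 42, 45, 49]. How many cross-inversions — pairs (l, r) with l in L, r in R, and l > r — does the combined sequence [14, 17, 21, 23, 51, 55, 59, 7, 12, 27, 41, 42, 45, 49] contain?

Take each right-half value and tally the left-half values above it:
r = 7: 14, 17, 21, 23, 51, 55, 59 → 7
r = 12: 14, 17, 21, 23, 51, 55, 59 → 7
r = 27: 51, 55, 59 → 3
r = 41: 51, 55, 59 → 3
r = 42: 51, 55, 59 → 3
r = 45: 51, 55, 59 → 3
r = 49: 51, 55, 59 → 3
Cross-inversions: 7 + 7 + 3 + 3 + 3 + 3 + 3 = 29

29 cross-inversions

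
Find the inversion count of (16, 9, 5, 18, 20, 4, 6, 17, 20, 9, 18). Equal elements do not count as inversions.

21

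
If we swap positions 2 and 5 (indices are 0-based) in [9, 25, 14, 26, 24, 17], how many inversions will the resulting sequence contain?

Positions 2 and 5 hold 14 and 17; after swapping, the array is [9, 25, 17, 26, 24, 14].
Sweep left to right; for each value list the smaller values that follow it:
9: 0
25: 3
17: 1
26: 2
24: 1
14: 0
Sum: 0 + 3 + 1 + 2 + 1 + 0 = 7

7 inversions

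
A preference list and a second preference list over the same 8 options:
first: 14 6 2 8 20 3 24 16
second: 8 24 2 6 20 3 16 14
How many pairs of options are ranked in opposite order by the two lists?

Assign each item its position (1..8) in the first ordering, then rewrite the second ordering as that position sequence:
positions: 14→1, 6→2, 2→3, 8→4, 20→5, 3→6, 24→7, 16→8
second ordering as positions: [4, 7, 3, 2, 5, 6, 8, 1]
Discordant pairs = inversions in this position sequence.
4: 3, 2, 1 → 3
7: 3, 2, 5, 6, 1 → 5
3: 2, 1 → 2
2: 1 → 1
5: 1 → 1
6: 1 → 1
8: 1 → 1
1: 0
Total: 3 + 5 + 2 + 1 + 1 + 1 + 1 + 0 = 14

14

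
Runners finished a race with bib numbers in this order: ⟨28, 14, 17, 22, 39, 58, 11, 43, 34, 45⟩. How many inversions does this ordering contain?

Out-of-order pairs: 14

Count, for each position, how many later elements it exceeds:
28: 4
14: 1
17: 1
22: 1
39: 2
58: 4
11: 0
43: 1
34: 0
45: 0
Sum: 4 + 1 + 1 + 1 + 2 + 4 + 0 + 1 + 0 + 0 = 14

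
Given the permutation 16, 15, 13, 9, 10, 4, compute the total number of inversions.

For each element, count later entries that are smaller:
16 → 15, 13, 9, 10, 4 → 5
15 → 13, 9, 10, 4 → 4
13 → 9, 10, 4 → 3
9 → 4 → 1
10 → 4 → 1
4 → none → 0
Sum: 5 + 4 + 3 + 1 + 1 + 0 = 14

14 inversions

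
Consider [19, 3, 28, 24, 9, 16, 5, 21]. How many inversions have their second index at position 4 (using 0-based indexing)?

3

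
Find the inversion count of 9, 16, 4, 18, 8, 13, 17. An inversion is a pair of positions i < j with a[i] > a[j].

8 inversions

Listing every pair i<j with a[i]>a[j] (using 0-based positions):
(0,2): 9 > 4
(0,4): 9 > 8
(1,2): 16 > 4
(1,4): 16 > 8
(1,5): 16 > 13
(3,4): 18 > 8
(3,5): 18 > 13
(3,6): 18 > 17
That's 8 pairs.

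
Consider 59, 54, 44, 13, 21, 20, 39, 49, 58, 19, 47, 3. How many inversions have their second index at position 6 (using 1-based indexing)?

4 such elements

The element at index 6 is 20.
Elements before it: 59, 54, 44, 13, 21
Those larger than 20: 59, 54, 44, 21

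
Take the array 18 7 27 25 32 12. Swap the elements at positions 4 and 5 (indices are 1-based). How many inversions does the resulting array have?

Inversions: 7

Positions 4 and 5 hold 25 and 32; after swapping, the array is [18, 7, 27, 32, 25, 12].
For each element, count later entries that are smaller:
18: 2
7: 0
27: 2
32: 2
25: 1
12: 0
Sum: 2 + 0 + 2 + 2 + 1 + 0 = 7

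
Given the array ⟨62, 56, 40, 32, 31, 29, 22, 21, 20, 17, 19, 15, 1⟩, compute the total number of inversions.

77 out-of-order pairs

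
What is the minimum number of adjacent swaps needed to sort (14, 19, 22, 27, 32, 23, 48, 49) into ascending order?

Swaps: 2

Minimum adjacent swaps = number of inversions (each swap of adjacent out-of-order elements removes one inversion and no swap can remove more).
Count inversions — for each element, later elements that are smaller:
14: none → 0
19: none → 0
22: none → 0
27: 23 → 1
32: 23 → 1
23: none → 0
48: none → 0
49: none → 0
Total inversions: 0 + 0 + 0 + 1 + 1 + 0 + 0 + 0 = 2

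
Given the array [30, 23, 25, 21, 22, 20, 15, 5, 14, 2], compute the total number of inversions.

Element-by-element contributions:
30 → 23, 25, 21, 22, 20, 15, 5, 14, 2 → 9
23 → 21, 22, 20, 15, 5, 14, 2 → 7
25 → 21, 22, 20, 15, 5, 14, 2 → 7
21 → 20, 15, 5, 14, 2 → 5
22 → 20, 15, 5, 14, 2 → 5
20 → 15, 5, 14, 2 → 4
15 → 5, 14, 2 → 3
5 → 2 → 1
14 → 2 → 1
2 → none → 0
Sum: 9 + 7 + 7 + 5 + 5 + 4 + 3 + 1 + 1 + 0 = 42

Out-of-order pairs: 42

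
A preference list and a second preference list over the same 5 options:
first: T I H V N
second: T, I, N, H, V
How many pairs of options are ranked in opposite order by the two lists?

Assign each item its position (1..5) in the first ordering, then rewrite the second ordering as that position sequence:
positions: T→1, I→2, H→3, V→4, N→5
second ordering as positions: [1, 2, 5, 3, 4]
Discordant pairs = inversions in this position sequence.
1: 0
2: 0
5: 3, 4 → 2
3: 0
4: 0
Total: 0 + 0 + 2 + 0 + 0 = 2

2 pairs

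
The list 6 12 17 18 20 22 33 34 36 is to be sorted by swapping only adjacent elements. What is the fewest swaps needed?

There are 0 adjacent swaps.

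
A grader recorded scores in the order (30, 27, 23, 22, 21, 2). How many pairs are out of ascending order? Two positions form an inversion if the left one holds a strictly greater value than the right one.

There are 15 inversions.

Sweep left to right; for each value list the smaller values that follow it:
30 → 27, 23, 22, 21, 2 → 5
27 → 23, 22, 21, 2 → 4
23 → 22, 21, 2 → 3
22 → 21, 2 → 2
21 → 2 → 1
2 → none → 0
Sum: 5 + 4 + 3 + 2 + 1 + 0 = 15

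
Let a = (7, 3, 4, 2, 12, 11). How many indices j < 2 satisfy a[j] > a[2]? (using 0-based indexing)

The element at index 2 is 4.
Elements before it: 7, 3
Those larger than 4: 7

1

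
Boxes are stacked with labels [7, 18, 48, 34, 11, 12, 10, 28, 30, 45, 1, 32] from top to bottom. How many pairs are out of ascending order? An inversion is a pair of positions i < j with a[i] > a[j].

30

Count, for each position, how many later elements it exceeds:
7 → 1 → 1
18 → 11, 12, 10, 1 → 4
48 → 34, 11, 12, 10, 28, 30, 45, 1, 32 → 9
34 → 11, 12, 10, 28, 30, 1, 32 → 7
11 → 10, 1 → 2
12 → 10, 1 → 2
10 → 1 → 1
28 → 1 → 1
30 → 1 → 1
45 → 1, 32 → 2
1 → none → 0
32 → none → 0
Sum: 1 + 4 + 9 + 7 + 2 + 2 + 1 + 1 + 1 + 2 + 0 + 0 = 30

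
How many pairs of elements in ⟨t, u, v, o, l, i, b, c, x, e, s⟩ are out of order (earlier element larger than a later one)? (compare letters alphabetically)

Count, for each position, how many later elements it exceeds:
t: 7
u: 7
v: 7
o: 5
l: 4
i: 3
b: 0
c: 0
x: 2
e: 0
s: 0
Sum: 7 + 7 + 7 + 5 + 4 + 3 + 0 + 0 + 2 + 0 + 0 = 35

Inversions: 35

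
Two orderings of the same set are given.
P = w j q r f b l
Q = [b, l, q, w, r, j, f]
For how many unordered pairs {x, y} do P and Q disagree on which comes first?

13 disagreeing pairs

Assign each item its position (1..7) in the first ordering, then rewrite the second ordering as that position sequence:
positions: w→1, j→2, q→3, r→4, f→5, b→6, l→7
second ordering as positions: [6, 7, 3, 1, 4, 2, 5]
Discordant pairs = inversions in this position sequence.
6: 3, 1, 4, 2, 5 → 5
7: 3, 1, 4, 2, 5 → 5
3: 1, 2 → 2
1: 0
4: 2 → 1
2: 0
5: 0
Total: 5 + 5 + 2 + 0 + 1 + 0 + 0 = 13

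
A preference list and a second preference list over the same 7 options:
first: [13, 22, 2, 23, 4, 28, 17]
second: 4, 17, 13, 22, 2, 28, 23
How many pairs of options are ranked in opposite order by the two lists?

Assign each item its position (1..7) in the first ordering, then rewrite the second ordering as that position sequence:
positions: 13→1, 22→2, 2→3, 23→4, 4→5, 28→6, 17→7
second ordering as positions: [5, 7, 1, 2, 3, 6, 4]
Discordant pairs = inversions in this position sequence.
5: 1, 2, 3, 4 → 4
7: 1, 2, 3, 6, 4 → 5
1: 0
2: 0
3: 0
6: 4 → 1
4: 0
Total: 4 + 5 + 0 + 0 + 0 + 1 + 0 = 10

There are 10 pairs.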